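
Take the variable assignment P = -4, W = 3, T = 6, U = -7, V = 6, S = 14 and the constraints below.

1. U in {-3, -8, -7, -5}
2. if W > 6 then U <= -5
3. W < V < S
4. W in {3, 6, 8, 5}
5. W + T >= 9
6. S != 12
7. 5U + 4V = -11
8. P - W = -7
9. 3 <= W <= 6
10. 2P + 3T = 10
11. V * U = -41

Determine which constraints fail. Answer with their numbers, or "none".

Violated: 11.

1. U = -7 is in {-3, -8, -7, -5} — holds.
2. W = 3, not > 6; antecedent false, conditional vacuously true — holds.
3. values 3 < 6 < 14 — holds.
4. W = 3 is in {3, 6, 8, 5} — holds.
5. W + T = 3 + 6 = 9; 9 ≥ 9 — holds.
6. S = 14, and 14 ≠ 12 — holds.
7. 5U + 4V = 5(-7) + 4(6) = -11 — holds.
8. P - W = -4 - 3 = -7 — holds.
9. W = 3 lies in [3, 6] — holds.
10. 2P + 3T = 2(-4) + 3(6) = 10 — holds.
11. V * U = 6 * (-7) = -42, not -41 — does not hold.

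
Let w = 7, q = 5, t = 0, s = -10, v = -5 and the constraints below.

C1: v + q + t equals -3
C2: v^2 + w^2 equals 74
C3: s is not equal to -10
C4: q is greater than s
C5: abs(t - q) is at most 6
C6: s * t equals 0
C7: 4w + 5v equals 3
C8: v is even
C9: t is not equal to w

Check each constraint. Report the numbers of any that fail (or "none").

Constraints 1, 3, 8 do not hold.

C1: v + q + t = -5 + 5 + 0 = 0, not -3  ✗
C2: v^2 + w^2 = (-5)^2 + 7^2 = 25 + 49 = 74  ✓
C3: s = -10, but -10 is required to differ  ✗
C4: q = 5, s = -10; 5 > -10  ✓
C5: abs(0 - 5) = 5; 5 ≤ 6  ✓
C6: s * t = -10 * 0 = 0  ✓
C7: 4w + 5v = 4(7) + 5(-5) = 3  ✓
C8: v = -5 is odd  ✗
C9: t = 0, w = 7; distinct  ✓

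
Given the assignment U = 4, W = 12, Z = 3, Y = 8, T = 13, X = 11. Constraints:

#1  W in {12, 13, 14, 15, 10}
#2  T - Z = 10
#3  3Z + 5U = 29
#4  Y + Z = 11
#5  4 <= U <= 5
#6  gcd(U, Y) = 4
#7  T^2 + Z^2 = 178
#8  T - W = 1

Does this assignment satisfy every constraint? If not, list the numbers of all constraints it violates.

No violations.

#1 W = 12 is in {12, 13, 14, 15, 10} — satisfied.
#2 T - Z = 13 - 3 = 10 — satisfied.
#3 3Z + 5U = 3(3) + 5(4) = 29 — satisfied.
#4 Y + Z = 8 + 3 = 11 — satisfied.
#5 U = 4 lies in [4, 5] — satisfied.
#6 gcd(4, 8) = 4 — satisfied.
#7 T^2 + Z^2 = 13^2 + 3^2 = 169 + 9 = 178 — satisfied.
#8 T - W = 13 - 12 = 1 — satisfied.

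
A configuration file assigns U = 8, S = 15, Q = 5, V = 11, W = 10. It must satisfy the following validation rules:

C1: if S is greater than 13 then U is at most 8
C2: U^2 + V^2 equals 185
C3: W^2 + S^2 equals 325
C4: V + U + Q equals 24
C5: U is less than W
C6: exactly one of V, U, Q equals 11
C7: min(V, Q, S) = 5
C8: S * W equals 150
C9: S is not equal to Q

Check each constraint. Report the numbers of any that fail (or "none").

The assignment satisfies every constraint.

C1: S = 15 > 13, so we need U ≤ 8; U = 8 ≤ 8 — holds.
C2: U^2 + V^2 = 8^2 + 11^2 = 64 + 121 = 185 — holds.
C3: W^2 + S^2 = 10^2 + 15^2 = 100 + 225 = 325 — holds.
C4: V + U + Q = 11 + 8 + 5 = 24 — holds.
C5: U = 8, W = 10; 8 < 10 — holds.
C6: V=11, U=8, Q=5; 1 of them equals 11 — holds.
C7: min(11, 5, 15) = 5 — holds.
C8: S * W = 15 * 10 = 150 — holds.
C9: S = 15, Q = 5; distinct — holds.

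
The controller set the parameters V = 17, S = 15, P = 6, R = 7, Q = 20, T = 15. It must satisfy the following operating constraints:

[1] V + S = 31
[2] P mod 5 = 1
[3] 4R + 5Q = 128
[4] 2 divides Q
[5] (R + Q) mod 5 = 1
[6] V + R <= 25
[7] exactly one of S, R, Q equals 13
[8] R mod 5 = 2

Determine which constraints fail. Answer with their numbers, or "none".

No — constraints 1, 5, 7 are not satisfied.

[1] V + S = 17 + 15 = 32, not 31 — violated.
[2] 6 mod 5 = 1 — satisfied.
[3] 4R + 5Q = 4(7) + 5(20) = 128 — satisfied.
[4] 20 / 2 = 10, so 2 divides 20 — satisfied.
[5] R + Q = 27; 27 mod 5 = 2, not 1 — violated.
[6] V + R = 17 + 7 = 24; 24 ≤ 25 — satisfied.
[7] S=15, R=7, Q=20; 0 of them equal 13, not exactly one — violated.
[8] 7 mod 5 = 2 — satisfied.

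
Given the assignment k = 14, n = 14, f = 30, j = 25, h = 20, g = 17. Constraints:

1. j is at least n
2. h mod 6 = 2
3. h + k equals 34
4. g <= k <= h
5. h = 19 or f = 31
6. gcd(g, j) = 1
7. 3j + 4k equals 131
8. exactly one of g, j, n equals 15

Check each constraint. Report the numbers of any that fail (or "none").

1. j = 25, n = 14; 25 ≥ 14  holds
2. 20 mod 6 = 2  holds
3. h + k = 20 + 14 = 34  holds
4. values 17, 14, 20; g = 17 is not <= k = 14  fails
5. h = 20 ≠ 19 and f = 30 ≠ 31; both disjuncts false  fails
6. gcd(17, 25) = 1  holds
7. 3j + 4k = 3(25) + 4(14) = 131  holds
8. g=17, j=25, n=14; 0 of them equal 15, not exactly one  fails

The assignment fails constraints 4, 5, 8.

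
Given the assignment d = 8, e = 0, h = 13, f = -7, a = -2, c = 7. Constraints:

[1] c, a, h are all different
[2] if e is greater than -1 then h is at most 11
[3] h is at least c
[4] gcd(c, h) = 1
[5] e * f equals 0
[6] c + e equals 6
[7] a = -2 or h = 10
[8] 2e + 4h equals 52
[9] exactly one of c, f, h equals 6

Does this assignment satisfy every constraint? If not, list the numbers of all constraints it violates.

[1] values 7, -2, 13 are pairwise distinct — satisfied.
[2] e = 0 > -1, so we need h ≤ 11; but h = 13 > 11 — violated.
[3] h = 13, c = 7; 13 ≥ 7 — satisfied.
[4] gcd(7, 13) = 1 — satisfied.
[5] e * f = 0 * (-7) = 0 — satisfied.
[6] c + e = 7 + 0 = 7, not 6 — violated.
[7] a = -2 = -2 (first disjunct) — satisfied.
[8] 2e + 4h = 2(0) + 4(13) = 52 — satisfied.
[9] c=7, f=-7, h=13; 0 of them equal 6, not exactly one — violated.

No — constraints 2, 6, and 9 are not satisfied.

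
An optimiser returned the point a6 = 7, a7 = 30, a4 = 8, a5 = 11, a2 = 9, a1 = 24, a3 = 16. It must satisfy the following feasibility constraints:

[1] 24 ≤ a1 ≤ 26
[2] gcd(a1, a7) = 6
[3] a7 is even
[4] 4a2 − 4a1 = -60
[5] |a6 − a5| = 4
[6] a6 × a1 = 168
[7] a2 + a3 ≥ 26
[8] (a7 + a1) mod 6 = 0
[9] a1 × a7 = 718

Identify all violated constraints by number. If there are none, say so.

No — constraints 7, 9 are not satisfied.

[1] a1 = 24 lies in [24, 26] — holds.
[2] gcd(24, 30) = 6 — holds.
[3] a7 = 30 is even — holds.
[4] 4a2 − 4a1 = 4(9) − 4(24) = -60 — holds.
[5] |7 − 11| = 4 — holds.
[6] a6 × a1 = 7 × 24 = 168 — holds.
[7] a2 + a3 = 9 + 16 = 25; 25 < 26, bound 26 not met — fails.
[8] a7 + a1 = 54; 54 mod 6 = 0 — holds.
[9] a1 × a7 = 24 × 30 = 720, not 718 — fails.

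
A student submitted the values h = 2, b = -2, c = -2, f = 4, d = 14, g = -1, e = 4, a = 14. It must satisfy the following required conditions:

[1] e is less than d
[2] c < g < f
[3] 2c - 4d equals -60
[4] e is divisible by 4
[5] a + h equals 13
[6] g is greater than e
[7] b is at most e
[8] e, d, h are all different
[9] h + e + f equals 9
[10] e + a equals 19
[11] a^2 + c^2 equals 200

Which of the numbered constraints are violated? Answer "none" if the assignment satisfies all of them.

Violated: 5, 6, 9, and 10.

[1] e = 4, d = 14; 4 < 14  ✓
[2] values -2 < -1 < 4  ✓
[3] 2c - 4d = 2(-2) - 4(14) = -60  ✓
[4] 4 / 4 = 1, so 4 divides 4  ✓
[5] a + h = 14 + 2 = 16, not 13  ✗
[6] g = -1, e = 4; -1 ≤ 4 (want >)  ✗
[7] b = -2, e = 4; -2 ≤ 4  ✓
[8] values 4, 14, 2 are pairwise distinct  ✓
[9] h + e + f = 2 + 4 + 4 = 10, not 9  ✗
[10] e + a = 4 + 14 = 18, not 19  ✗
[11] a^2 + c^2 = 14^2 + (-2)^2 = 196 + 4 = 200  ✓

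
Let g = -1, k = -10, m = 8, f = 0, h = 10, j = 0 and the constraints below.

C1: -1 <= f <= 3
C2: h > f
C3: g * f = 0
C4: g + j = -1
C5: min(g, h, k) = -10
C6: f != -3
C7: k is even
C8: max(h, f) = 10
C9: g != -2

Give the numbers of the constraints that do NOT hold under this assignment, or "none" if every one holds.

None — every constraint holds.

C1: f = 0 lies in [-1, 3] — holds.
C2: h = 10, f = 0; 10 > 0 — holds.
C3: g * f = -1 * 0 = 0 — holds.
C4: g + j = -1 + 0 = -1 — holds.
C5: min(-1, 10, -10) = -10 — holds.
C6: f = 0, and 0 ≠ -3 — holds.
C7: k = -10 is even — holds.
C8: max(10, 0) = 10 — holds.
C9: g = -1, and -1 ≠ -2 — holds.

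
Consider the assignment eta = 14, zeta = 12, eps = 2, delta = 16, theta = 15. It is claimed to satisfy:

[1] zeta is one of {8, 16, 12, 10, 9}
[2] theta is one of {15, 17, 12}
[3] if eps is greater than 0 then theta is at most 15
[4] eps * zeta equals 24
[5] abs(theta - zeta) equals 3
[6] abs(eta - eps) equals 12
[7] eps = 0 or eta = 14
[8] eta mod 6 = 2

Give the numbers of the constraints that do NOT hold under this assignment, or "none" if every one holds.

[1] zeta = 12 is in {8, 16, 12, 10, 9} — holds.
[2] theta = 15 is in {15, 17, 12} — holds.
[3] eps = 2 > 0, so we need theta ≤ 15; theta = 15 ≤ 15 — holds.
[4] eps * zeta = 2 * 12 = 24 — holds.
[5] abs(15 - 12) = 3 — holds.
[6] abs(14 - 2) = 12 — holds.
[7] eps = 2 ≠ 0, but eta = 14 = 14 (second disjunct) — holds.
[8] 14 mod 6 = 2 — holds.

Yes — all constraints hold.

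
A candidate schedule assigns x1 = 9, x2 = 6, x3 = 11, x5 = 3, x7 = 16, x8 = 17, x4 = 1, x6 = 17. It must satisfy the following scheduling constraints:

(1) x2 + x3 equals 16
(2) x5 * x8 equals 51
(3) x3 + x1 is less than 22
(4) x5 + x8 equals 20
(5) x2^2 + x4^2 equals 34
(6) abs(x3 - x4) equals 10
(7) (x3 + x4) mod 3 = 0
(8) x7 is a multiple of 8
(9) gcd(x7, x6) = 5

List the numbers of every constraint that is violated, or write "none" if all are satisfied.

No — constraints 1, 5, and 9 are not satisfied.

(1) x2 + x3 = 6 + 11 = 17, not 16  ✗
(2) x5 * x8 = 3 * 17 = 51  ✓
(3) x3 + x1 = 11 + 9 = 20; 20 < 22  ✓
(4) x5 + x8 = 3 + 17 = 20  ✓
(5) x2^2 + x4^2 = 6^2 + 1^2 = 36 + 1 = 37, not 34  ✗
(6) abs(11 - 1) = 10  ✓
(7) x3 + x4 = 12; 12 mod 3 = 0  ✓
(8) 16 / 8 = 2, so 8 divides 16  ✓
(9) gcd(16, 17) = 1, not 5  ✗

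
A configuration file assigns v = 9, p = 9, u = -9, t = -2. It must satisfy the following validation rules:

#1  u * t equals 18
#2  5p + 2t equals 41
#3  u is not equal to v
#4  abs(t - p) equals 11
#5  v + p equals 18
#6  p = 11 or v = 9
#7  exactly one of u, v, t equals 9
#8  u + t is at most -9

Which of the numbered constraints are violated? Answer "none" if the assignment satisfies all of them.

#1 u * t = -9 * (-2) = 18 — holds.
#2 5p + 2t = 5(9) + 2(-2) = 41 — holds.
#3 u = -9, v = 9; distinct — holds.
#4 abs(-2 - 9) = 11 — holds.
#5 v + p = 9 + 9 = 18 — holds.
#6 p = 9 ≠ 11, but v = 9 = 9 (second disjunct) — holds.
#7 u=-9, v=9, t=-2; 1 of them equals 9 — holds.
#8 u + t = -9 + (-2) = -11; -11 ≤ -9 — holds.

No violations.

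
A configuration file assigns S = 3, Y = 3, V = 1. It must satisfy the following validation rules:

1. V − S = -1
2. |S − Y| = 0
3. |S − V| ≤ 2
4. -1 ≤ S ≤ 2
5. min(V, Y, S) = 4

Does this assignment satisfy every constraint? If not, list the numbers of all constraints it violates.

Constraints 1, 4, 5 are violated.

1. V − S = 1 − 3 = -2, not -1 — does not hold.
2. |3 − 3| = 0 — holds.
3. |3 − 1| = 2; 2 ≤ 2 — holds.
4. S = 3 is outside [-1, 2] — does not hold.
5. min(1, 3, 3) = 1, not 4 — does not hold.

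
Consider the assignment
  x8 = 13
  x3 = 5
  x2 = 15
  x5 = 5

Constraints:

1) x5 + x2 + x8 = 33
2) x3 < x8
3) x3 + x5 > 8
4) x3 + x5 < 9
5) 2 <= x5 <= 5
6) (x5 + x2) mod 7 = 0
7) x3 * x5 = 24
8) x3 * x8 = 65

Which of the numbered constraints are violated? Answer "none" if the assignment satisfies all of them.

1) x5 + x2 + x8 = 5 + 15 + 13 = 33 — holds.
2) x3 = 5, x8 = 13; 5 < 13 — holds.
3) x3 + x5 = 5 + 5 = 10; 10 > 8 — holds.
4) x3 + x5 = 5 + 5 = 10; 10 ≥ 9, bound 9 not met — fails.
5) x5 = 5 lies in [2, 5] — holds.
6) x5 + x2 = 20; 20 mod 7 = 6, not 0 — fails.
7) x3 * x5 = 5 * 5 = 25, not 24 — fails.
8) x3 * x8 = 5 * 13 = 65 — holds.

No — constraints 4, 6, 7 are not satisfied.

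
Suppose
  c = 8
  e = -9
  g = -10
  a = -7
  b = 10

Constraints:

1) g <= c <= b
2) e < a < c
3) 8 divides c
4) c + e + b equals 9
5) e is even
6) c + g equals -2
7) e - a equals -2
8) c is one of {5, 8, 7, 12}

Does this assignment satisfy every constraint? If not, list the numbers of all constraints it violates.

1) values -10 <= 8 <= 10 — holds.
2) values -9 < -7 < 8 — holds.
3) 8 / 8 = 1, so 8 divides 8 — holds.
4) c + e + b = 8 + (-9) + 10 = 9 — holds.
5) e = -9 is odd — fails.
6) c + g = 8 + (-10) = -2 — holds.
7) e - a = -9 - (-7) = -2 — holds.
8) c = 8 is in {5, 8, 7, 12} — holds.

No — constraint 5 is not satisfied.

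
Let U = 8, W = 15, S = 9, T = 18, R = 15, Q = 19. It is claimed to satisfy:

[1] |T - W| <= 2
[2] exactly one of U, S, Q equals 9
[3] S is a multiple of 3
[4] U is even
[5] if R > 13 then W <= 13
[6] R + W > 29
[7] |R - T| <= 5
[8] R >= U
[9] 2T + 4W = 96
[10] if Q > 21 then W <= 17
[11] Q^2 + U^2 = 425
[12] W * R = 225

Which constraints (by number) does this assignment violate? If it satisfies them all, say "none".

[1] |18 - 15| = 3; 3 > 2, exceeds bound 2  false
[2] U=8, S=9, Q=19; 1 of them equals 9  true
[3] 9 / 3 = 3, so 3 divides 9  true
[4] U = 8 is even  true
[5] R = 15 > 13, so we need W ≤ 13; but W = 15 > 13  false
[6] R + W = 15 + 15 = 30; 30 > 29  true
[7] |15 - 18| = 3; 3 ≤ 5  true
[8] R = 15, U = 8; 15 ≥ 8  true
[9] 2T + 4W = 2(18) + 4(15) = 96  true
[10] Q = 19, not > 21; antecedent false, conditional vacuously true  true
[11] Q^2 + U^2 = 19^2 + 8^2 = 361 + 64 = 425  true
[12] W * R = 15 * 15 = 225  true

Violated: 1 and 5.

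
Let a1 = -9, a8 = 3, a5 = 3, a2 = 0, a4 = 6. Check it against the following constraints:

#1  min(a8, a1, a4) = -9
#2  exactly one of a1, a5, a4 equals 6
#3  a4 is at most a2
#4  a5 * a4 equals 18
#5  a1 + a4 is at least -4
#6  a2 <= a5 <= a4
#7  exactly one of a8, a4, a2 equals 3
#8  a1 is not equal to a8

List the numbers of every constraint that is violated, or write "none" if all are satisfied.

The assignment fails constraint 3.

#1 min(3, -9, 6) = -9 — holds.
#2 a1=-9, a5=3, a4=6; 1 of them equals 6 — holds.
#3 a4 = 6, a2 = 0; 6 > 0 (want ≤) — fails.
#4 a5 * a4 = 3 * 6 = 18 — holds.
#5 a1 + a4 = -9 + 6 = -3; -3 ≥ -4 — holds.
#6 values 0 <= 3 <= 6 — holds.
#7 a8=3, a4=6, a2=0; 1 of them equals 3 — holds.
#8 a1 = -9, a8 = 3; distinct — holds.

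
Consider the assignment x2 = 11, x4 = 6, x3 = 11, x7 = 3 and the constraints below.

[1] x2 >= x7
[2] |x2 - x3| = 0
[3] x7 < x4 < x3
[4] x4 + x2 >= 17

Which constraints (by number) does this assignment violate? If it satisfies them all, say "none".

[1] x2 = 11, x7 = 3; 11 ≥ 3 — satisfied.
[2] |11 - 11| = 0 — satisfied.
[3] values 3 < 6 < 11 — satisfied.
[4] x4 + x2 = 6 + 11 = 17; 17 ≥ 17 — satisfied.

Yes — all constraints hold.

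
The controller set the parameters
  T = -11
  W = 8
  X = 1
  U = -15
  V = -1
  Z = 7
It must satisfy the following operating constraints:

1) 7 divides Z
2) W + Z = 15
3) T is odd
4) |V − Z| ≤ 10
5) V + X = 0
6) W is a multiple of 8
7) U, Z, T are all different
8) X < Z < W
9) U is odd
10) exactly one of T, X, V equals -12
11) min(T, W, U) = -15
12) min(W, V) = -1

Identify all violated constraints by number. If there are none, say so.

1) 7 / 7 = 1, so 7 divides 7  OK
2) W + Z = 8 + 7 = 15  OK
3) T = -11 is odd  OK
4) |-1 − 7| = 8; 8 ≤ 10  OK
5) V + X = -1 + 1 = 0  OK
6) 8 / 8 = 1, so 8 divides 8  OK
7) values -15, 7, -11 are pairwise distinct  OK
8) values 1 < 7 < 8  OK
9) U = -15 is odd  OK
10) T=-11, X=1, V=-1; 0 of them equal -12, not exactly one  FAIL
11) min(-11, 8, -15) = -15  OK
12) min(8, -1) = -1  OK

The assignment fails constraint 10.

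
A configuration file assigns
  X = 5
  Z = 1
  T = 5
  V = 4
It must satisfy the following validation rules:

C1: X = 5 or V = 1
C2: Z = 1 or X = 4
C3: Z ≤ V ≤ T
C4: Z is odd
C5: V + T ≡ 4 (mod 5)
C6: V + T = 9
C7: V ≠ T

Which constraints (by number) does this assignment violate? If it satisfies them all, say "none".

No violations.

C1: X = 5 = 5 (first disjunct) — satisfied.
C2: Z = 1 = 1 (first disjunct) — satisfied.
C3: values 1 ≤ 4 ≤ 5 — satisfied.
C4: Z = 1 is odd — satisfied.
C5: V + T = 9; 9 mod 5 = 4 — satisfied.
C6: V + T = 4 + 5 = 9 — satisfied.
C7: V = 4, T = 5; distinct — satisfied.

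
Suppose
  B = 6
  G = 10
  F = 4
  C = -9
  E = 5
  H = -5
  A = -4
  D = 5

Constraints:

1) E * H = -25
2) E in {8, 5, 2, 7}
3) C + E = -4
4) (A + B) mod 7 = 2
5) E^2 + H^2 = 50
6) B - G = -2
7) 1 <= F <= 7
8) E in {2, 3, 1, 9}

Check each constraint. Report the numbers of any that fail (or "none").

1) E * H = 5 * (-5) = -25 — holds.
2) E = 5 is in {8, 5, 2, 7} — holds.
3) C + E = -9 + 5 = -4 — holds.
4) A + B = 2; 2 mod 7 = 2 — holds.
5) E^2 + H^2 = 5^2 + (-5)^2 = 25 + 25 = 50 — holds.
6) B - G = 6 - 10 = -4, not -2 — does not hold.
7) F = 4 lies in [1, 7] — holds.
8) E = 5 is not in {2, 3, 1, 9} — does not hold.

Constraints 6 and 8 do not hold.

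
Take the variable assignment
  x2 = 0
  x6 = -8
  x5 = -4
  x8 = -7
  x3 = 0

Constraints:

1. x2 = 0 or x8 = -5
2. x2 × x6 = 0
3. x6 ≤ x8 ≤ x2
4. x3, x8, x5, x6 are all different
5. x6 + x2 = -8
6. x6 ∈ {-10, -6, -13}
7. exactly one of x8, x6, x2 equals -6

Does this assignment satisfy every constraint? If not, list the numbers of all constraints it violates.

1. x2 = 0 = 0 (first disjunct) — holds.
2. x2 × x6 = 0 × (-8) = 0 — holds.
3. values -8 ≤ -7 ≤ 0 — holds.
4. values 0, -7, -4, -8 are pairwise distinct — holds.
5. x6 + x2 = -8 + 0 = -8 — holds.
6. x6 = -8 is not in {-10, -6, -13} — does not hold.
7. x8=-7, x6=-8, x2=0; 0 of them equal -6, not exactly one — does not hold.

Constraints 6 and 7 do not hold.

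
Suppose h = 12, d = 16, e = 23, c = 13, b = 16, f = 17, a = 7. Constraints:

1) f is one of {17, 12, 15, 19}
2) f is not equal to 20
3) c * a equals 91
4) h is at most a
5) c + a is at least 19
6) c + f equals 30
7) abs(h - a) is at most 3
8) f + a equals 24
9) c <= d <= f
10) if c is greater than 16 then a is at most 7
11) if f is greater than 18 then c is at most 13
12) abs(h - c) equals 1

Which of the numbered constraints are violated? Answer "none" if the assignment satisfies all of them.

1) f = 17 is in {17, 12, 15, 19}  ✔
2) f = 17, and 17 ≠ 20  ✔
3) c * a = 13 * 7 = 91  ✔
4) h = 12, a = 7; 12 > 7 (want ≤)  ✘
5) c + a = 13 + 7 = 20; 20 ≥ 19  ✔
6) c + f = 13 + 17 = 30  ✔
7) abs(12 - 7) = 5; 5 > 3, exceeds bound 3  ✘
8) f + a = 17 + 7 = 24  ✔
9) values 13 <= 16 <= 17  ✔
10) c = 13, not > 16; antecedent false, conditional vacuously true  ✔
11) f = 17, not > 18; antecedent false, conditional vacuously true  ✔
12) abs(12 - 13) = 1  ✔

Constraints 4, 7 do not hold.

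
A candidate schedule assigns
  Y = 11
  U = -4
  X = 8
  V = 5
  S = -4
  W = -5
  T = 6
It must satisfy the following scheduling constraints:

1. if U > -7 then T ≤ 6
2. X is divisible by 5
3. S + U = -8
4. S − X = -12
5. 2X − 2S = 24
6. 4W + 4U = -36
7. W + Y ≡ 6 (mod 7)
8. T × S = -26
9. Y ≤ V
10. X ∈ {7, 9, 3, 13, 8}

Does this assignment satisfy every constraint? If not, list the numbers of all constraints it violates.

1. U = -4 > -7, so we need T ≤ 6; T = 6 ≤ 6 — holds.
2. 8 = 5×1 + 3, so 5 does not divide 8 — does not hold.
3. S + U = -4 + (-4) = -8 — holds.
4. S − X = -4 − 8 = -12 — holds.
5. 2X − 2S = 2(8) − 2(-4) = 24 — holds.
6. 4W + 4U = 4(-5) + 4(-4) = -36 — holds.
7. W + Y = 6; 6 mod 7 = 6 — holds.
8. T × S = 6 × (-4) = -24, not -26 — does not hold.
9. Y = 11, V = 5; 11 > 5 (want ≤) — does not hold.
10. X = 8 is in {7, 9, 3, 13, 8} — holds.

Constraints 2, 8, and 9 do not hold.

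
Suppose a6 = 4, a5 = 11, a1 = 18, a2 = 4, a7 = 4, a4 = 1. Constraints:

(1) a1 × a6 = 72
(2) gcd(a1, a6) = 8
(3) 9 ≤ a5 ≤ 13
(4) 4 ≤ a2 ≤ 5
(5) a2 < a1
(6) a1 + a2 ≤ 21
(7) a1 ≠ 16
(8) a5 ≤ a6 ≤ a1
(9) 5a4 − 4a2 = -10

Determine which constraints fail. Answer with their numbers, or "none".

Constraints 2, 6, 8, and 9 do not hold.

(1) a1 × a6 = 18 × 4 = 72 — holds.
(2) gcd(18, 4) = 2, not 8 — fails.
(3) a5 = 11 lies in [9, 13] — holds.
(4) a2 = 4 lies in [4, 5] — holds.
(5) a2 = 4, a1 = 18; 4 < 18 — holds.
(6) a1 + a2 = 18 + 4 = 22; 22 > 21, bound 21 not met — fails.
(7) a1 = 18, and 18 ≠ 16 — holds.
(8) values 11, 4, 18; a5 = 11 is not ≤ a6 = 4 — fails.
(9) 5a4 − 4a2 = 5(1) − 4(4) = -11, not -10 — fails.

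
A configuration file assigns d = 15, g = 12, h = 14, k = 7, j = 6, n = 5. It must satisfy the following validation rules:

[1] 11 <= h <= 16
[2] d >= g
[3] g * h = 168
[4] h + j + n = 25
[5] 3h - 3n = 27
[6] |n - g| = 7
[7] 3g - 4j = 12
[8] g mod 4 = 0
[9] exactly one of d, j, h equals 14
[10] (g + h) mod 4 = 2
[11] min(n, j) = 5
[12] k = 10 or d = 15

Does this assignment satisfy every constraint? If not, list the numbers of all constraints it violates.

No violations.

[1] h = 14 lies in [11, 16] — OK.
[2] d = 15, g = 12; 15 ≥ 12 — OK.
[3] g * h = 12 * 14 = 168 — OK.
[4] h + j + n = 14 + 6 + 5 = 25 — OK.
[5] 3h - 3n = 3(14) - 3(5) = 27 — OK.
[6] |5 - 12| = 7 — OK.
[7] 3g - 4j = 3(12) - 4(6) = 12 — OK.
[8] 12 mod 4 = 0 — OK.
[9] d=15, j=6, h=14; 1 of them equals 14 — OK.
[10] g + h = 26; 26 mod 4 = 2 — OK.
[11] min(5, 6) = 5 — OK.
[12] k = 7 ≠ 10, but d = 15 = 15 (second disjunct) — OK.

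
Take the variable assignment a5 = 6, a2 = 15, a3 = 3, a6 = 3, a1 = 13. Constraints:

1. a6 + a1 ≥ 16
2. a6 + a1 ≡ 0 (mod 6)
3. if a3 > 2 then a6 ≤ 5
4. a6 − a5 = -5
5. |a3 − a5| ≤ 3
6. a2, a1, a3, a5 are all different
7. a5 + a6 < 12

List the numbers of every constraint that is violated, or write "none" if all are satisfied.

Violated: 2 and 4.

1. a6 + a1 = 3 + 13 = 16; 16 ≥ 16 — holds.
2. a6 + a1 = 16; 16 mod 6 = 4, not 0 — fails.
3. a3 = 3 > 2, so we need a6 ≤ 5; a6 = 3 ≤ 5 — holds.
4. a6 − a5 = 3 − 6 = -3, not -5 — fails.
5. |3 − 6| = 3; 3 ≤ 3 — holds.
6. values 15, 13, 3, 6 are pairwise distinct — holds.
7. a5 + a6 = 6 + 3 = 9; 9 < 12 — holds.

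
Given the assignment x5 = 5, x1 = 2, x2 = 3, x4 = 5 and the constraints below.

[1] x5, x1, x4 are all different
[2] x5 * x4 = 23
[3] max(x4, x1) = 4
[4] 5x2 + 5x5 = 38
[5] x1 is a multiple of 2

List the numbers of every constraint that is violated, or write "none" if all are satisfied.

[1] x5 = x4 = 5, not all different  ✘
[2] x5 * x4 = 5 * 5 = 25, not 23  ✘
[3] max(5, 2) = 5, not 4  ✘
[4] 5x2 + 5x5 = 5(3) + 5(5) = 40, not 38  ✘
[5] 2 / 2 = 1, so 2 divides 2  ✔

No — constraints 1, 2, 3, and 4 are not satisfied.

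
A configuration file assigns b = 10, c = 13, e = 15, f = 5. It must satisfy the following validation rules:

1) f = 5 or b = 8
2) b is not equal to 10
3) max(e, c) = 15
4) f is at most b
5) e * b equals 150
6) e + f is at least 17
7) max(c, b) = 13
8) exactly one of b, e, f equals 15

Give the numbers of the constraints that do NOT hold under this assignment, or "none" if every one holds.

Constraint 2 does not hold.

1) f = 5 = 5 (first disjunct)  true
2) b = 10, but 10 is required to differ  false
3) max(15, 13) = 15  true
4) f = 5, b = 10; 5 ≤ 10  true
5) e * b = 15 * 10 = 150  true
6) e + f = 15 + 5 = 20; 20 ≥ 17  true
7) max(13, 10) = 13  true
8) b=10, e=15, f=5; 1 of them equals 15  true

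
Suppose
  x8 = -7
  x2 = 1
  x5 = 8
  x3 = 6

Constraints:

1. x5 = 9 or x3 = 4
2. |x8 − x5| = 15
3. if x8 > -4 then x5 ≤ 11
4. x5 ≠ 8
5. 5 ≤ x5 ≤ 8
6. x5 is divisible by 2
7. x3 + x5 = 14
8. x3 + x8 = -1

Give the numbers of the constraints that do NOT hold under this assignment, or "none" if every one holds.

1. x5 = 8 ≠ 9 and x3 = 6 ≠ 4; both disjuncts false — fails.
2. |-7 − 8| = 15 — holds.
3. x8 = -7, not > -4; antecedent false, conditional vacuously true — holds.
4. x5 = 8, but 8 is required to differ — fails.
5. x5 = 8 lies in [5, 8] — holds.
6. 8 / 2 = 4, so 2 divides 8 — holds.
7. x3 + x5 = 6 + 8 = 14 — holds.
8. x3 + x8 = 6 + (-7) = -1 — holds.

No — constraints 1 and 4 are not satisfied.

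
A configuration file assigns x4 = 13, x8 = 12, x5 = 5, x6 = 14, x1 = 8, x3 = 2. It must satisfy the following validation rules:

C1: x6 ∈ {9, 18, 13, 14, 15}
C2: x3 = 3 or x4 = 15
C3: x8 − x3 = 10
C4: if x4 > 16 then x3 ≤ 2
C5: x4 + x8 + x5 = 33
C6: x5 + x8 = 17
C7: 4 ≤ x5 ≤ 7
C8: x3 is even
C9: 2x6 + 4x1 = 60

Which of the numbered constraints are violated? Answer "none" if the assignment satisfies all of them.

C1: x6 = 14 is in {9, 18, 13, 14, 15} — holds.
C2: x3 = 2 ≠ 3 and x4 = 13 ≠ 15; both disjuncts false — does not hold.
C3: x8 − x3 = 12 − 2 = 10 — holds.
C4: x4 = 13, not > 16; antecedent false, conditional vacuously true — holds.
C5: x4 + x8 + x5 = 13 + 12 + 5 = 30, not 33 — does not hold.
C6: x5 + x8 = 5 + 12 = 17 — holds.
C7: x5 = 5 lies in [4, 7] — holds.
C8: x3 = 2 is even — holds.
C9: 2x6 + 4x1 = 2(14) + 4(8) = 60 — holds.

No — constraints 2 and 5 are not satisfied.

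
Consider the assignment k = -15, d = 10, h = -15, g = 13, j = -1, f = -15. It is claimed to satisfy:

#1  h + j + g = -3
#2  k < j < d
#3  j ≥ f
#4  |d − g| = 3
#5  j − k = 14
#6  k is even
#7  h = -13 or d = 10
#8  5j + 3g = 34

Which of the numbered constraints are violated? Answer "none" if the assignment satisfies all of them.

#1 h + j + g = -15 + (-1) + 13 = -3 — holds.
#2 values -15 < -1 < 10 — holds.
#3 j = -1, f = -15; -1 ≥ -15 — holds.
#4 |10 − 13| = 3 — holds.
#5 j − k = -1 − (-15) = 14 — holds.
#6 k = -15 is odd — fails.
#7 h = -15 ≠ -13, but d = 10 = 10 (second disjunct) — holds.
#8 5j + 3g = 5(-1) + 3(13) = 34 — holds.

No — constraint 6 is not satisfied.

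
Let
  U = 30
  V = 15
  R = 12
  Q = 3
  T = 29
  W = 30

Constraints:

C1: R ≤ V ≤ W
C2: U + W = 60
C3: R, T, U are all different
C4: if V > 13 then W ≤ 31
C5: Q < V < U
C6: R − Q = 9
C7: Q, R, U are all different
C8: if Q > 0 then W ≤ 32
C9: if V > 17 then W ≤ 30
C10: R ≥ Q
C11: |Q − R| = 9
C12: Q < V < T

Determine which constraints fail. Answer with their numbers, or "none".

The assignment satisfies every constraint.

C1: values 12 ≤ 15 ≤ 30 — satisfied.
C2: U + W = 30 + 30 = 60 — satisfied.
C3: values 12, 29, 30 are pairwise distinct — satisfied.
C4: V = 15 > 13, so we need W ≤ 31; W = 30 ≤ 31 — satisfied.
C5: values 3 < 15 < 30 — satisfied.
C6: R − Q = 12 − 3 = 9 — satisfied.
C7: values 3, 12, 30 are pairwise distinct — satisfied.
C8: Q = 3 > 0, so we need W ≤ 32; W = 30 ≤ 32 — satisfied.
C9: V = 15, not > 17; antecedent false, conditional vacuously true — satisfied.
C10: R = 12, Q = 3; 12 ≥ 3 — satisfied.
C11: |3 − 12| = 9 — satisfied.
C12: values 3 < 15 < 29 — satisfied.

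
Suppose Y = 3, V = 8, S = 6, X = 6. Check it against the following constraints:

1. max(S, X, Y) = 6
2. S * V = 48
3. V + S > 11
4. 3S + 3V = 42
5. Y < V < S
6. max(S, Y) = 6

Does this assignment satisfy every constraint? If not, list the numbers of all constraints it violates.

1. max(6, 6, 3) = 6  OK
2. S * V = 6 * 8 = 48  OK
3. V + S = 8 + 6 = 14; 14 > 11  OK
4. 3S + 3V = 3(6) + 3(8) = 42  OK
5. values 3, 8, 6; V = 8 is not < S = 6  FAIL
6. max(6, 3) = 6  OK

Constraint 5 does not hold.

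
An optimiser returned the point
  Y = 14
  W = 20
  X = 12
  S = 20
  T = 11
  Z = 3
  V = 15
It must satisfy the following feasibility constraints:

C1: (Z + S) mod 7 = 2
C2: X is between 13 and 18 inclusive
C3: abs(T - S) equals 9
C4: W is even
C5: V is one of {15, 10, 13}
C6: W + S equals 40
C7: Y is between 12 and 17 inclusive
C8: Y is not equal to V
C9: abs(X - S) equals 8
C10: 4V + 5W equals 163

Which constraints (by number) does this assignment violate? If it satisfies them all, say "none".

No — constraints 2 and 10 are not satisfied.

C1: Z + S = 23; 23 mod 7 = 2  ✔
C2: X = 12 is outside [13, 18]  ✘
C3: abs(11 - 20) = 9  ✔
C4: W = 20 is even  ✔
C5: V = 15 is in {15, 10, 13}  ✔
C6: W + S = 20 + 20 = 40  ✔
C7: Y = 14 lies in [12, 17]  ✔
C8: Y = 14, V = 15; distinct  ✔
C9: abs(12 - 20) = 8  ✔
C10: 4V + 5W = 4(15) + 5(20) = 160, not 163  ✘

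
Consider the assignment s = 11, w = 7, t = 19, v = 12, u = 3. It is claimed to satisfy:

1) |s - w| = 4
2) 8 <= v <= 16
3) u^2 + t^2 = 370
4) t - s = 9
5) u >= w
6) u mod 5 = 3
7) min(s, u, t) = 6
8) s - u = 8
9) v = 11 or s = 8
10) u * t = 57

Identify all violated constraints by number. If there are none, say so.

1) |11 - 7| = 4 — holds.
2) v = 12 lies in [8, 16] — holds.
3) u^2 + t^2 = 3^2 + 19^2 = 9 + 361 = 370 — holds.
4) t - s = 19 - 11 = 8, not 9 — does not hold.
5) u = 3, w = 7; 3 < 7 (want ≥) — does not hold.
6) 3 mod 5 = 3 — holds.
7) min(11, 3, 19) = 3, not 6 — does not hold.
8) s - u = 11 - 3 = 8 — holds.
9) v = 12 ≠ 11 and s = 11 ≠ 8; both disjuncts false — does not hold.
10) u * t = 3 * 19 = 57 — holds.

The assignment fails constraints 4, 5, 7, and 9.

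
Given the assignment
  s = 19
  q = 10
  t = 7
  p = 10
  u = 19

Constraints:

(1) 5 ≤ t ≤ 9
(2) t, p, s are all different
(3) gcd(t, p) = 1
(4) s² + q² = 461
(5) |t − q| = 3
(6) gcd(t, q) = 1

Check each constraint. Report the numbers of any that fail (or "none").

(1) t = 7 lies in [5, 9]  OK
(2) values 7, 10, 19 are pairwise distinct  OK
(3) gcd(7, 10) = 1  OK
(4) s² + q² = 19² + 10² = 361 + 100 = 461  OK
(5) |7 − 10| = 3  OK
(6) gcd(7, 10) = 1  OK

The assignment satisfies every constraint.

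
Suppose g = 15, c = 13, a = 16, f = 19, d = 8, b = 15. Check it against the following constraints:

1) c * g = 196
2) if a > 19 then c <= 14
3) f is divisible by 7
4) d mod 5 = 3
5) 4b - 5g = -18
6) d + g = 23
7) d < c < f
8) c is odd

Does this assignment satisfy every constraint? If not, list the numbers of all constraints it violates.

Constraints 1, 3, and 5 are violated.

1) c * g = 13 * 15 = 195, not 196 — fails.
2) a = 16, not > 19; antecedent false, conditional vacuously true — holds.
3) 19 = 7*2 + 5, so 7 does not divide 19 — fails.
4) 8 mod 5 = 3 — holds.
5) 4b - 5g = 4(15) - 5(15) = -15, not -18 — fails.
6) d + g = 8 + 15 = 23 — holds.
7) values 8 < 13 < 19 — holds.
8) c = 13 is odd — holds.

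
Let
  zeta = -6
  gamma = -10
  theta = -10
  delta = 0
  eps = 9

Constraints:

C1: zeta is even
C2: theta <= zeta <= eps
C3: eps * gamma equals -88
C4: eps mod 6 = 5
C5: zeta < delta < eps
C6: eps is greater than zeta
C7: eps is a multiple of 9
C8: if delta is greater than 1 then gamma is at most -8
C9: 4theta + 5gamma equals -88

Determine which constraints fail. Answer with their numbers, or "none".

C1: zeta = -6 is even — satisfied.
C2: values -10 <= -6 <= 9 — satisfied.
C3: eps * gamma = 9 * (-10) = -90, not -88 — violated.
C4: 9 mod 6 = 3, not 5 — violated.
C5: values -6 < 0 < 9 — satisfied.
C6: eps = 9, zeta = -6; 9 > -6 — satisfied.
C7: 9 / 9 = 1, so 9 divides 9 — satisfied.
C8: delta = 0, not > 1; antecedent false, conditional vacuously true — satisfied.
C9: 4theta + 5gamma = 4(-10) + 5(-10) = -90, not -88 — violated.

Constraints 3, 4, and 9 do not hold.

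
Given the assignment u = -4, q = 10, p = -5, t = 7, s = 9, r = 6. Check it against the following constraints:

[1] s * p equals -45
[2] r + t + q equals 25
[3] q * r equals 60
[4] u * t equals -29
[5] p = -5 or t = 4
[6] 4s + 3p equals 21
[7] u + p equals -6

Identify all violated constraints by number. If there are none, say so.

[1] s * p = 9 * (-5) = -45  yes
[2] r + t + q = 6 + 7 + 10 = 23, not 25  no
[3] q * r = 10 * 6 = 60  yes
[4] u * t = -4 * 7 = -28, not -29  no
[5] p = -5 = -5 (first disjunct)  yes
[6] 4s + 3p = 4(9) + 3(-5) = 21  yes
[7] u + p = -4 + (-5) = -9, not -6  no

Constraints 2, 4, and 7 are violated.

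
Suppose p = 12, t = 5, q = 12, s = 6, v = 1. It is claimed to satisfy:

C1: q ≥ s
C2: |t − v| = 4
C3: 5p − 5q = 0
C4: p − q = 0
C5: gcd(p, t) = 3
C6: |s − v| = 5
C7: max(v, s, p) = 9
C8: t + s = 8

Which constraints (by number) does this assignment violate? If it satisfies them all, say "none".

C1: q = 12, s = 6; 12 ≥ 6  ✓
C2: |5 − 1| = 4  ✓
C3: 5p − 5q = 5(12) − 5(12) = 0  ✓
C4: p − q = 12 − 12 = 0  ✓
C5: gcd(12, 5) = 1, not 3  ✗
C6: |6 − 1| = 5  ✓
C7: max(1, 6, 12) = 12, not 9  ✗
C8: t + s = 5 + 6 = 11, not 8  ✗

No — constraints 5, 7, and 8 are not satisfied.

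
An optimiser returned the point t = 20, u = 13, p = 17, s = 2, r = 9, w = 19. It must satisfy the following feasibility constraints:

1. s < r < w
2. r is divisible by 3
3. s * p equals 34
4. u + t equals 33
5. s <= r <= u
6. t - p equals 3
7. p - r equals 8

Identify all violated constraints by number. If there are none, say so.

All constraints are satisfied.

1. values 2 < 9 < 19  ✓
2. 9 / 3 = 3, so 3 divides 9  ✓
3. s * p = 2 * 17 = 34  ✓
4. u + t = 13 + 20 = 33  ✓
5. values 2 <= 9 <= 13  ✓
6. t - p = 20 - 17 = 3  ✓
7. p - r = 17 - 9 = 8  ✓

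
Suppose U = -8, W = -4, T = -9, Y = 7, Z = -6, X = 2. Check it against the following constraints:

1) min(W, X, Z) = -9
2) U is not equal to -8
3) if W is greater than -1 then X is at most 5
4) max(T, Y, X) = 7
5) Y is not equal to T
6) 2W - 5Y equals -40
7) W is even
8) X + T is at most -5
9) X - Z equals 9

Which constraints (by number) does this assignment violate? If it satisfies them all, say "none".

Constraints 1, 2, 6, 9 do not hold.

1) min(-4, 2, -6) = -6, not -9 — fails.
2) U = -8, but -8 is required to differ — fails.
3) W = -4, not > -1; antecedent false, conditional vacuously true — holds.
4) max(-9, 7, 2) = 7 — holds.
5) Y = 7, T = -9; distinct — holds.
6) 2W - 5Y = 2(-4) - 5(7) = -43, not -40 — fails.
7) W = -4 is even — holds.
8) X + T = 2 + (-9) = -7; -7 ≤ -5 — holds.
9) X - Z = 2 - (-6) = 8, not 9 — fails.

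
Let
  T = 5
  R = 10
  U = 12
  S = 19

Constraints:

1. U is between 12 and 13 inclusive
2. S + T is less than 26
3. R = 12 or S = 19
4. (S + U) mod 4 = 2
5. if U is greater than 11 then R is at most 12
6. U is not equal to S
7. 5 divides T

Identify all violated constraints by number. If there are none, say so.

The assignment fails constraint 4.

1. U = 12 lies in [12, 13] — holds.
2. S + T = 19 + 5 = 24; 24 < 26 — holds.
3. R = 10 ≠ 12, but S = 19 = 19 (second disjunct) — holds.
4. S + U = 31; 31 mod 4 = 3, not 2 — fails.
5. U = 12 > 11, so we need R ≤ 12; R = 10 ≤ 12 — holds.
6. U = 12, S = 19; distinct — holds.
7. 5 / 5 = 1, so 5 divides 5 — holds.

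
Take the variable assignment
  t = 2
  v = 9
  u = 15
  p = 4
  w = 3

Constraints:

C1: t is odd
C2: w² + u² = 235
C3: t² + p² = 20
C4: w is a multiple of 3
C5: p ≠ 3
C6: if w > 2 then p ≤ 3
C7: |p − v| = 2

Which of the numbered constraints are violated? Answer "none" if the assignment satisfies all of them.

Violated: 1, 2, 6, and 7.

C1: t = 2 is even  ✗
C2: w² + u² = 3² + 15² = 9 + 225 = 234, not 235  ✗
C3: t² + p² = 2² + 4² = 4 + 16 = 20  ✓
C4: 3 / 3 = 1, so 3 divides 3  ✓
C5: p = 4, and 4 ≠ 3  ✓
C6: w = 3 > 2, so we need p ≤ 3; but p = 4 > 3  ✗
C7: |4 − 9| = 5, not 2  ✗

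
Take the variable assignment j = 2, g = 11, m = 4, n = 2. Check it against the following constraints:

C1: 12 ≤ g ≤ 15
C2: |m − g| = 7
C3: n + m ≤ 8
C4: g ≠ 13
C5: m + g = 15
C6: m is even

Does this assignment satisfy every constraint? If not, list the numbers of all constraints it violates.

Constraint 1 does not hold.

C1: g = 11 is outside [12, 15]  ✗
C2: |4 − 11| = 7  ✓
C3: n + m = 2 + 4 = 6; 6 ≤ 8  ✓
C4: g = 11, and 11 ≠ 13  ✓
C5: m + g = 4 + 11 = 15  ✓
C6: m = 4 is even  ✓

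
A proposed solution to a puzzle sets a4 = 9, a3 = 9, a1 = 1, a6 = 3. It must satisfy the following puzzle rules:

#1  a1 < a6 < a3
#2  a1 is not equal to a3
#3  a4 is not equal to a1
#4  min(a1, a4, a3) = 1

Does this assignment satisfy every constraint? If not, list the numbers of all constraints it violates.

#1 values 1 < 3 < 9  yes
#2 a1 = 1, a3 = 9; distinct  yes
#3 a4 = 9, a1 = 1; distinct  yes
#4 min(1, 9, 9) = 1  yes

None — every constraint holds.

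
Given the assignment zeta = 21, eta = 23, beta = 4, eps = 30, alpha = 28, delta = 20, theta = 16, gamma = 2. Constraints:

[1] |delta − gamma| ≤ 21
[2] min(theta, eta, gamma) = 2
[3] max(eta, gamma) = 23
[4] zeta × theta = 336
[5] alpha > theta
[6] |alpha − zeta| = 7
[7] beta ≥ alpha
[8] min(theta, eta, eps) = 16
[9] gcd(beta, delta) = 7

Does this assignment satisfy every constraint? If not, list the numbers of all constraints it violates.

[1] |20 − 2| = 18; 18 ≤ 21 — holds.
[2] min(16, 23, 2) = 2 — holds.
[3] max(23, 2) = 23 — holds.
[4] zeta × theta = 21 × 16 = 336 — holds.
[5] alpha = 28, theta = 16; 28 > 16 — holds.
[6] |28 − 21| = 7 — holds.
[7] beta = 4, alpha = 28; 4 < 28 (want ≥) — fails.
[8] min(16, 23, 30) = 16 — holds.
[9] gcd(4, 20) = 4, not 7 — fails.

Violated: 7 and 9.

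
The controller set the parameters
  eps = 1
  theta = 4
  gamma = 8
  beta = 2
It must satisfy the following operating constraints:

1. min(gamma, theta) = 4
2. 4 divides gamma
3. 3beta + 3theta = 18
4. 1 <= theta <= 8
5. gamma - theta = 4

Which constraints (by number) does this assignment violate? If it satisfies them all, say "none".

No violations.

1. min(8, 4) = 4  ✓
2. 8 / 4 = 2, so 4 divides 8  ✓
3. 3beta + 3theta = 3(2) + 3(4) = 18  ✓
4. theta = 4 lies in [1, 8]  ✓
5. gamma - theta = 8 - 4 = 4  ✓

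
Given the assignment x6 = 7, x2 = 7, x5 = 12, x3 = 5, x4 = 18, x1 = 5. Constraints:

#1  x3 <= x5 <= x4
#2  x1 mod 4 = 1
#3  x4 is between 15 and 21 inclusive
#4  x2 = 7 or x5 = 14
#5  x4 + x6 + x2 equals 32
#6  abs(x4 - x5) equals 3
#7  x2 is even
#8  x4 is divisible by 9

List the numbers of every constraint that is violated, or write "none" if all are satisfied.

#1 values 5 <= 12 <= 18 — holds.
#2 5 mod 4 = 1 — holds.
#3 x4 = 18 lies in [15, 21] — holds.
#4 x2 = 7 = 7 (first disjunct) — holds.
#5 x4 + x6 + x2 = 18 + 7 + 7 = 32 — holds.
#6 abs(18 - 12) = 6, not 3 — fails.
#7 x2 = 7 is odd — fails.
#8 18 / 9 = 2, so 9 divides 18 — holds.

Violated: 6, 7.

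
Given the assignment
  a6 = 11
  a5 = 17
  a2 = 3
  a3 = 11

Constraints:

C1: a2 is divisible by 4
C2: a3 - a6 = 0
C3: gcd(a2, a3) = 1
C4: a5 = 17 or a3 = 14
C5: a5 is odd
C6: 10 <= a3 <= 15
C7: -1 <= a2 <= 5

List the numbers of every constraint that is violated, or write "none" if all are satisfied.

No — constraint 1 is not satisfied.

C1: 3 = 4*0 + 3, so 4 does not divide 3 — fails.
C2: a3 - a6 = 11 - 11 = 0 — holds.
C3: gcd(3, 11) = 1 — holds.
C4: a5 = 17 = 17 (first disjunct) — holds.
C5: a5 = 17 is odd — holds.
C6: a3 = 11 lies in [10, 15] — holds.
C7: a2 = 3 lies in [-1, 5] — holds.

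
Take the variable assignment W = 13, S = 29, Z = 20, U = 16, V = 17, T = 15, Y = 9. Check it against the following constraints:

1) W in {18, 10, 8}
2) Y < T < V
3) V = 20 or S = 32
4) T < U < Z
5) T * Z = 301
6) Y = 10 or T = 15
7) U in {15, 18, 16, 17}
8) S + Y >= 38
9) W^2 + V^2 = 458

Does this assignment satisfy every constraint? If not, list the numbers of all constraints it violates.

No — constraints 1, 3, and 5 are not satisfied.

1) W = 13 is not in {18, 10, 8}  FAIL
2) values 9 < 15 < 17  OK
3) V = 17 ≠ 20 and S = 29 ≠ 32; both disjuncts false  FAIL
4) values 15 < 16 < 20  OK
5) T * Z = 15 * 20 = 300, not 301  FAIL
6) Y = 9 ≠ 10, but T = 15 = 15 (second disjunct)  OK
7) U = 16 is in {15, 18, 16, 17}  OK
8) S + Y = 29 + 9 = 38; 38 ≥ 38  OK
9) W^2 + V^2 = 13^2 + 17^2 = 169 + 289 = 458  OK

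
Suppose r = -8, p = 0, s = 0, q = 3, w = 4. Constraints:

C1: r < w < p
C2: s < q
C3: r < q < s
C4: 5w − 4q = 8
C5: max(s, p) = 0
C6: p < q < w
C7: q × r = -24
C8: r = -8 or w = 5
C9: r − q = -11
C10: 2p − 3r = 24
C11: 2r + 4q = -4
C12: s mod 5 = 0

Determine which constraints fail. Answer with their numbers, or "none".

C1: values -8, 4, 0; w = 4 is not < p = 0 — violated.
C2: s = 0, q = 3; 0 < 3 — OK.
C3: values -8, 3, 0; q = 3 is not < s = 0 — violated.
C4: 5w − 4q = 5(4) − 4(3) = 8 — OK.
C5: max(0, 0) = 0 — OK.
C6: values 0 < 3 < 4 — OK.
C7: q × r = 3 × (-8) = -24 — OK.
C8: r = -8 = -8 (first disjunct) — OK.
C9: r − q = -8 − 3 = -11 — OK.
C10: 2p − 3r = 2(0) − 3(-8) = 24 — OK.
C11: 2r + 4q = 2(-8) + 4(3) = -4 — OK.
C12: 0 mod 5 = 0 — OK.

No — constraints 1, 3 are not satisfied.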